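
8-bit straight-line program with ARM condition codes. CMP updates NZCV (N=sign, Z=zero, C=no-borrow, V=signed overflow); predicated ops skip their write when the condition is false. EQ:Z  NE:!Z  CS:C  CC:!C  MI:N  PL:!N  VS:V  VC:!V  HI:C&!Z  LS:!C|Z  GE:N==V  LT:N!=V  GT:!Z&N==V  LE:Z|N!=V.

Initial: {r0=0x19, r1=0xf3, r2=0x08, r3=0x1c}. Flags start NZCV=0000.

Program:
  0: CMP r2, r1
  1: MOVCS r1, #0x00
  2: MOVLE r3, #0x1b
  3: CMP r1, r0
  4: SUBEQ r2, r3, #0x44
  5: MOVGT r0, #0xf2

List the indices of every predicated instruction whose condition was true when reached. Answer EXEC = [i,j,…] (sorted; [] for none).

EXEC = []

0: ✓ CMP  NZCV=0000
1: · MOVCS
2: · MOVLE
3: ✓ CMP  NZCV=1010
4: · SUBEQ
5: · MOVGT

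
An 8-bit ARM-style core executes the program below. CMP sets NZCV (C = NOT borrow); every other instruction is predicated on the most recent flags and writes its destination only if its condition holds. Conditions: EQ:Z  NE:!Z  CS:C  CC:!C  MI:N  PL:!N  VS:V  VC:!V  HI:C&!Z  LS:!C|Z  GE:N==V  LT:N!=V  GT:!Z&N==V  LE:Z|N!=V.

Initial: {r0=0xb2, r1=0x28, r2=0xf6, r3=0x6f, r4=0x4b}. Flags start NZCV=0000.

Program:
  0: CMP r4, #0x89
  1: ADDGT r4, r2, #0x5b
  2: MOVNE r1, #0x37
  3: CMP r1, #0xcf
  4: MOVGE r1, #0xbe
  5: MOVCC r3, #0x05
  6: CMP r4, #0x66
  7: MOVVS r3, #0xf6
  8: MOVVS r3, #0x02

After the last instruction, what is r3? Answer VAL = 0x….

0: ✓ CMP  NZCV=1001
1: ✓ ADDGT  r4←0x51
2: ✓ MOVNE  r1←0x37
3: ✓ CMP  NZCV=0000
4: ✓ MOVGE  r1←0xbe
5: ✓ MOVCC  r3←0x05
6: ✓ CMP  NZCV=1000
7: · MOVVS
8: · MOVVS

VAL = 0x05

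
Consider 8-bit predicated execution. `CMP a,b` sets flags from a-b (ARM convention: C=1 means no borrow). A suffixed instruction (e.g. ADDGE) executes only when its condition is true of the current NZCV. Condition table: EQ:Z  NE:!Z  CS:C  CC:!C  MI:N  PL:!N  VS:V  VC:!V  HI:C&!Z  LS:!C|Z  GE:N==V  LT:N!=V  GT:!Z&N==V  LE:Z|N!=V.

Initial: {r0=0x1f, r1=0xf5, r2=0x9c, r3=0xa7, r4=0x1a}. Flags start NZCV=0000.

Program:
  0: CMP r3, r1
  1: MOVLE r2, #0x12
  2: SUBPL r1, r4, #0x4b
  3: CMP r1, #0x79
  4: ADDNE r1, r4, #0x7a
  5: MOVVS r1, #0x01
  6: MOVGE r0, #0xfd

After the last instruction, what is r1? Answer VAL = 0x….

0: ✓ CMP  NZCV=1000
1: ✓ MOVLE  r2←0x12
2: · SUBPL
3: ✓ CMP  NZCV=0011
4: ✓ ADDNE  r1←0x94
5: ✓ MOVVS  r1←0x01
6: · MOVGE

VAL = 0x01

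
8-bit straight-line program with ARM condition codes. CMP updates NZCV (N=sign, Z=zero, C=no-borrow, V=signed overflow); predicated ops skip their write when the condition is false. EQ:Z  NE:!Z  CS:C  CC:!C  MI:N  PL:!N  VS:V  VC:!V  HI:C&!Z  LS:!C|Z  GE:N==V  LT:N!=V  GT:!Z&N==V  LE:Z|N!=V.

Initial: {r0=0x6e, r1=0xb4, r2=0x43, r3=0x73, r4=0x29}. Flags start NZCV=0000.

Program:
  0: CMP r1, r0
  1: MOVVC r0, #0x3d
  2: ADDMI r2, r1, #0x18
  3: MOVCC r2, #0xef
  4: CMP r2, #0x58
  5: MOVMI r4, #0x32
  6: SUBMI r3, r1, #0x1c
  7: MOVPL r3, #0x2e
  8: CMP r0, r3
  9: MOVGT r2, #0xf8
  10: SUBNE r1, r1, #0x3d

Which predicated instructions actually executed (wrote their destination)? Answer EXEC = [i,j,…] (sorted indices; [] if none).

0: ✓ CMP  NZCV=0011
1: · MOVVC
2: · ADDMI
3: · MOVCC
4: ✓ CMP  NZCV=1000
5: ✓ MOVMI  r4←0x32
6: ✓ SUBMI  r3←0x98
7: · MOVPL
8: ✓ CMP  NZCV=1001
9: ✓ MOVGT  r2←0xf8
10: ✓ SUBNE  r1←0x77

EXEC = [5,6,9,10]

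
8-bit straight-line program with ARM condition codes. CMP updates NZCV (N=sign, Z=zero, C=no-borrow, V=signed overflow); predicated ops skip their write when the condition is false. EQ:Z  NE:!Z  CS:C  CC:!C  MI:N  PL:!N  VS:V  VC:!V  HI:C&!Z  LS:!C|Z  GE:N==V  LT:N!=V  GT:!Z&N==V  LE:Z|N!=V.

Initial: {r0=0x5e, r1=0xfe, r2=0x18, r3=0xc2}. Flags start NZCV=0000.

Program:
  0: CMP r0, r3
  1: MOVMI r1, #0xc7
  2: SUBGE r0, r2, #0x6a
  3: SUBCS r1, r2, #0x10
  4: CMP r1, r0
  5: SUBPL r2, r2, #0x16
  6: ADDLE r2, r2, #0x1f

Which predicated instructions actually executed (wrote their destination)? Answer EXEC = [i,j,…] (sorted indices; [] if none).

EXEC = [1,2,5]

0: ✓ CMP  NZCV=1001
1: ✓ MOVMI  r1←0xc7
2: ✓ SUBGE  r0←0xae
3: · SUBCS
4: ✓ CMP  NZCV=0010
5: ✓ SUBPL  r2←0x02
6: · ADDLE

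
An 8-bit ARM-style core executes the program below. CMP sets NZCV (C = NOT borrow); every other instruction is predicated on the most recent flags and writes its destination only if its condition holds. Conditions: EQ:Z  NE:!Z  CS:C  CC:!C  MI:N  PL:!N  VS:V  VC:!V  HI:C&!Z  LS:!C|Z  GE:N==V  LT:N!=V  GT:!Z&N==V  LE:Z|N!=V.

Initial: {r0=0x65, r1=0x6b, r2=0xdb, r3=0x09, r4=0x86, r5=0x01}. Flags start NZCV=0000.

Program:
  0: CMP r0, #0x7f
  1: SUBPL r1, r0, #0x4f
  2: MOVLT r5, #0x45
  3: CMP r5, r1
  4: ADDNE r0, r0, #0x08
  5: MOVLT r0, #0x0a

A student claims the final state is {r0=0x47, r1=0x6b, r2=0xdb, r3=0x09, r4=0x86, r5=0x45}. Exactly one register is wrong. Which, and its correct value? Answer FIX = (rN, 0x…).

0: ✓ CMP  NZCV=1000
1: · SUBPL
2: ✓ MOVLT  r5←0x45
3: ✓ CMP  NZCV=1000
4: ✓ ADDNE  r0←0x6d
5: ✓ MOVLT  r0←0x0a

FIX = (r0, 0x0a)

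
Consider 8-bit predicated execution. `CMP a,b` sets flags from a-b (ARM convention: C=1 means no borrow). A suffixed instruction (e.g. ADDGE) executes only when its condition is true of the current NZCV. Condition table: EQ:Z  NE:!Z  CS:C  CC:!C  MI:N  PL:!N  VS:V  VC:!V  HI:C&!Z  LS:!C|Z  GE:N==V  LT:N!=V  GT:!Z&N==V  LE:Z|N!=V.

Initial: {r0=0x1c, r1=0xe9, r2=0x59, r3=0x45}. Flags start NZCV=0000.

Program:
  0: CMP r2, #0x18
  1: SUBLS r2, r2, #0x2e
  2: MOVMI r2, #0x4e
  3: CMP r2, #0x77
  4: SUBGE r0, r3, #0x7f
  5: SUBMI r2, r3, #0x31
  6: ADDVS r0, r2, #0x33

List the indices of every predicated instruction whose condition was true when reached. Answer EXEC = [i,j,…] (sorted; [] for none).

0: ✓ CMP  NZCV=0010
1: · SUBLS
2: · MOVMI
3: ✓ CMP  NZCV=1000
4: · SUBGE
5: ✓ SUBMI  r2←0x14
6: · ADDVS

EXEC = [5]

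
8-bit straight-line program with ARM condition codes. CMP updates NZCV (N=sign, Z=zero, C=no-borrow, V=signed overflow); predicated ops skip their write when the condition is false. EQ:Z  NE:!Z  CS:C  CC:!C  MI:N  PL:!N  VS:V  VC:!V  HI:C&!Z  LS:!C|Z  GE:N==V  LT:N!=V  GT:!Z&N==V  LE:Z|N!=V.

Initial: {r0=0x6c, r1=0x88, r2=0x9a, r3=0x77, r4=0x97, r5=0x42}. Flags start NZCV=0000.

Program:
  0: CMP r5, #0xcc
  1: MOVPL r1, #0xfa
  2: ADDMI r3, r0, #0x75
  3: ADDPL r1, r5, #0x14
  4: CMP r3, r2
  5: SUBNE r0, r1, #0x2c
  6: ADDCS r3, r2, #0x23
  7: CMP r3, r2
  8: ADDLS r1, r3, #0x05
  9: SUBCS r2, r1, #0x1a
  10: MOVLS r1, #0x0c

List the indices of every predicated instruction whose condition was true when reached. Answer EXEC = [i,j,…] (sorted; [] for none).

EXEC = [1,3,5,8,10]

[0] flags=0000 → (cmp)
[1] flags=0000 PL?T → r1=0xfa
[2] flags=0000 MI?F → skip
[3] flags=0000 PL?T → r1=0x56
[4] flags=1001 → (cmp)
[5] flags=1001 NE?T → r0=0x2a
[6] flags=1001 CS?F → skip
[7] flags=1001 → (cmp)
[8] flags=1001 LS?T → r1=0x7c
[9] flags=1001 CS?F → skip
[10] flags=1001 LS?T → r1=0x0c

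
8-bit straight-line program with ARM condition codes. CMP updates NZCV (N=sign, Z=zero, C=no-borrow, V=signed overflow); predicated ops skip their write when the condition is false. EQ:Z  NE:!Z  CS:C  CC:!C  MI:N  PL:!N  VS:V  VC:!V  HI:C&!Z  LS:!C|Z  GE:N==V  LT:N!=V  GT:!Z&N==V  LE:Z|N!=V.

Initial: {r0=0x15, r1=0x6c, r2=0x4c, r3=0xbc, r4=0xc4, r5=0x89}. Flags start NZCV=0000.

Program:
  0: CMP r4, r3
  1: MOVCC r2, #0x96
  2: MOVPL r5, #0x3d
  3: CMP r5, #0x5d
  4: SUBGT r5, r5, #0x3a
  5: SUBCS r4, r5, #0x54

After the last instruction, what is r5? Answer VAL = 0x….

VAL = 0x3d

[0] flags=0010 → (cmp)
[1] flags=0010 CC?F → skip
[2] flags=0010 PL?T → r5=0x3d
[3] flags=1000 → (cmp)
[4] flags=1000 GT?F → skip
[5] flags=1000 CS?F → skip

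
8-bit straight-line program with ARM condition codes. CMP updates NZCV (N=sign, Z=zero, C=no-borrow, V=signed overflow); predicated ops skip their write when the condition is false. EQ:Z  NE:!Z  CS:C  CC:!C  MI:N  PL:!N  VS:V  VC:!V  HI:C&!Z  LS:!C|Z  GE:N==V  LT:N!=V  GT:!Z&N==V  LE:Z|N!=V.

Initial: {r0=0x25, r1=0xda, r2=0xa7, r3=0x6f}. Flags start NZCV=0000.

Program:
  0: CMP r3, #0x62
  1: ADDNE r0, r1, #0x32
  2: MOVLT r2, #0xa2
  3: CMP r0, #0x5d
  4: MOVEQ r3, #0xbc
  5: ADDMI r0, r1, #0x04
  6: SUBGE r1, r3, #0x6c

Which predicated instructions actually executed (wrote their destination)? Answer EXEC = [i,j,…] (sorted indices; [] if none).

0: ✓ CMP  NZCV=0010
1: ✓ ADDNE  r0←0x0c
2: · MOVLT
3: ✓ CMP  NZCV=1000
4: · MOVEQ
5: ✓ ADDMI  r0←0xde
6: · SUBGE

EXEC = [1,5]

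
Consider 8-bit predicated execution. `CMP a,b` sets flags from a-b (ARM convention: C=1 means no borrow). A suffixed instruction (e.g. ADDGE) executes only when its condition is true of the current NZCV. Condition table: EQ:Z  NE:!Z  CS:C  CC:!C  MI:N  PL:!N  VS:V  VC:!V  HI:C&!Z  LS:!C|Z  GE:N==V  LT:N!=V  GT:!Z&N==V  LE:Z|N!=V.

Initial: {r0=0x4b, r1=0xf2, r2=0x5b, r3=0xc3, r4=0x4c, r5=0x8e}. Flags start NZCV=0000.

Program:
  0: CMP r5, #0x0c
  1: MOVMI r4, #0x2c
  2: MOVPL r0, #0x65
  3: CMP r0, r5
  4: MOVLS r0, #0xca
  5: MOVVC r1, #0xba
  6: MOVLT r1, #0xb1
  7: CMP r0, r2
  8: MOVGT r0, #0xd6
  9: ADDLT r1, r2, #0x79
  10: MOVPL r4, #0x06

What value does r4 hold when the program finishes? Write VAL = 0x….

VAL = 0x06

0: ✓ CMP  NZCV=1010
1: ✓ MOVMI  r4←0x2c
2: · MOVPL
3: ✓ CMP  NZCV=1001
4: ✓ MOVLS  r0←0xca
5: · MOVVC
6: · MOVLT
7: ✓ CMP  NZCV=0011
8: · MOVGT
9: ✓ ADDLT  r1←0xd4
10: ✓ MOVPL  r4←0x06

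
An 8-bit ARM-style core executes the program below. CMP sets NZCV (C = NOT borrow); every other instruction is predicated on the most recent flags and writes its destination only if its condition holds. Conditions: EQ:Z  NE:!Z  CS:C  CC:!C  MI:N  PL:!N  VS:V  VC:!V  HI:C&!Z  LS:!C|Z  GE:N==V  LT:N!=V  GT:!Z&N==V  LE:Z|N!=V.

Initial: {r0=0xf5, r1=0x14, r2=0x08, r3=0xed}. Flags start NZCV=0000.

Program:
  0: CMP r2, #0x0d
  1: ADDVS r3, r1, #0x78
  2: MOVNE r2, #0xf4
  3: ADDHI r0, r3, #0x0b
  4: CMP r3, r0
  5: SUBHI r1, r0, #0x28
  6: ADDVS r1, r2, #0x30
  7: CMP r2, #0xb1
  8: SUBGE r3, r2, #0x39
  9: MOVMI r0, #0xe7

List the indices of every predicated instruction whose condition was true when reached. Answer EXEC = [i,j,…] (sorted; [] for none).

[0] flags=1000 → (cmp)
[1] flags=1000 VS?F → skip
[2] flags=1000 NE?T → r2=0xf4
[3] flags=1000 HI?F → skip
[4] flags=1000 → (cmp)
[5] flags=1000 HI?F → skip
[6] flags=1000 VS?F → skip
[7] flags=0010 → (cmp)
[8] flags=0010 GE?T → r3=0xbb
[9] flags=0010 MI?F → skip

EXEC = [2,8]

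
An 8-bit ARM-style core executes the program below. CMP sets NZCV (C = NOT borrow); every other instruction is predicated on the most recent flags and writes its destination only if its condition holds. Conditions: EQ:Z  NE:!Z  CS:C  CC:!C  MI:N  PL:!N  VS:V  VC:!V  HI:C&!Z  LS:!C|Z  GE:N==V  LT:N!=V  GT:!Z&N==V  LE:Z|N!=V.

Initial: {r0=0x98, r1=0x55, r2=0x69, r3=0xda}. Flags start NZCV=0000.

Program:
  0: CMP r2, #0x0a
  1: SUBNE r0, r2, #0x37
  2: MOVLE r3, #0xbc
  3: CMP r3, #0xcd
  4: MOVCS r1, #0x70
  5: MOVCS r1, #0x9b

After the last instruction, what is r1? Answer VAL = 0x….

VAL = 0x9b

0: ✓ CMP  NZCV=0010
1: ✓ SUBNE  r0←0x32
2: · MOVLE
3: ✓ CMP  NZCV=0010
4: ✓ MOVCS  r1←0x70
5: ✓ MOVCS  r1←0x9b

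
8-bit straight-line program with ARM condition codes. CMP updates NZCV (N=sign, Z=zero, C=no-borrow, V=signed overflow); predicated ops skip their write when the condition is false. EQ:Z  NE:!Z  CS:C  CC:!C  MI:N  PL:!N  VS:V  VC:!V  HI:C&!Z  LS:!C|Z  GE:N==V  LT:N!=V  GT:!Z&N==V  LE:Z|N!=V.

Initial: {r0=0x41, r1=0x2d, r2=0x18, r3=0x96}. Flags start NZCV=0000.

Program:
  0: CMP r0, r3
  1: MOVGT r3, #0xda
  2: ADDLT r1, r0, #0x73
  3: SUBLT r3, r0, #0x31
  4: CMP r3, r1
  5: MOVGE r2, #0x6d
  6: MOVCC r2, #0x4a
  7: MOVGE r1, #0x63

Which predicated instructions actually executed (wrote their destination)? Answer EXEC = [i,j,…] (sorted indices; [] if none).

EXEC = [1]

[0] flags=1001 → (cmp)
[1] flags=1001 GT?T → r3=0xda
[2] flags=1001 LT?F → skip
[3] flags=1001 LT?F → skip
[4] flags=1010 → (cmp)
[5] flags=1010 GE?F → skip
[6] flags=1010 CC?F → skip
[7] flags=1010 GE?F → skip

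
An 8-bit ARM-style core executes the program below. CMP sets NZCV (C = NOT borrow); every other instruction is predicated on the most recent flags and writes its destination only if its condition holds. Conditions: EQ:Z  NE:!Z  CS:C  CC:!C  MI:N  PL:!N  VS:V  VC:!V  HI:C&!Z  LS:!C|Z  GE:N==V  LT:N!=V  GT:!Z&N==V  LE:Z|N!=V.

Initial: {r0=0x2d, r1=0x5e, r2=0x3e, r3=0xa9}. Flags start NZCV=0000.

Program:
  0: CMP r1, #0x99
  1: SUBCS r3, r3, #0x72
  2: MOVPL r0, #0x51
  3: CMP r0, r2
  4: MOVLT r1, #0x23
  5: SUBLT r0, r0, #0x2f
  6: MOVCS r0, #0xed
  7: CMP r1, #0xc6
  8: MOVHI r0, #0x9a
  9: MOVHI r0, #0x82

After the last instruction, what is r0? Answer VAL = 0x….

VAL = 0xfe

0: ✓ CMP  NZCV=1001
1: · SUBCS
2: · MOVPL
3: ✓ CMP  NZCV=1000
4: ✓ MOVLT  r1←0x23
5: ✓ SUBLT  r0←0xfe
6: · MOVCS
7: ✓ CMP  NZCV=0000
8: · MOVHI
9: · MOVHI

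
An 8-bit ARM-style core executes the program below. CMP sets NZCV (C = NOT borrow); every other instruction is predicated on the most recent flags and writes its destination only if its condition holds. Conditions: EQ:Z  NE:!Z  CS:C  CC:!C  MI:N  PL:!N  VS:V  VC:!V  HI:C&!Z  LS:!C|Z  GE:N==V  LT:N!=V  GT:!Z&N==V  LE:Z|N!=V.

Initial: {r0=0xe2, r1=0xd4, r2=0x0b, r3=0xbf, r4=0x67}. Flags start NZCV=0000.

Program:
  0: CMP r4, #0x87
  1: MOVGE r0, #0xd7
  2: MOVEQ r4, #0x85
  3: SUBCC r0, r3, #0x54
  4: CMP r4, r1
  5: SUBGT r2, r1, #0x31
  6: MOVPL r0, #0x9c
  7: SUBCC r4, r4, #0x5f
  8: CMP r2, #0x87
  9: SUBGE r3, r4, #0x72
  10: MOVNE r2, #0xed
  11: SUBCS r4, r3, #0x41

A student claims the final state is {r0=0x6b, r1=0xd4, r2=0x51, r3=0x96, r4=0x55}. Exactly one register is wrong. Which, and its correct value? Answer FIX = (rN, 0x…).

0: ✓ CMP  NZCV=1001
1: ✓ MOVGE  r0←0xd7
2: · MOVEQ
3: ✓ SUBCC  r0←0x6b
4: ✓ CMP  NZCV=1001
5: ✓ SUBGT  r2←0xa3
6: · MOVPL
7: ✓ SUBCC  r4←0x08
8: ✓ CMP  NZCV=0010
9: ✓ SUBGE  r3←0x96
10: ✓ MOVNE  r2←0xed
11: ✓ SUBCS  r4←0x55

FIX = (r2, 0xed)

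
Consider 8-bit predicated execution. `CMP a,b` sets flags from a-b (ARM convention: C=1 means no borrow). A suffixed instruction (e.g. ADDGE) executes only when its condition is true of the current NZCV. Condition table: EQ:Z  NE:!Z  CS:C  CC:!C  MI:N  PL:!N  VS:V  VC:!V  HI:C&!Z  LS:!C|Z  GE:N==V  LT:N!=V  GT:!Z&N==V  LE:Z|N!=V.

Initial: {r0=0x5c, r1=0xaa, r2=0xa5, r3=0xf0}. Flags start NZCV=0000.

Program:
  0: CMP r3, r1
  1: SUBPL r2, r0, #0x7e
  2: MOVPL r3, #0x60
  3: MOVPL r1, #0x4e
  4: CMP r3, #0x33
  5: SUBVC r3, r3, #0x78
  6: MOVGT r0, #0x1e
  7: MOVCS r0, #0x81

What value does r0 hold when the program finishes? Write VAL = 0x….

0: ✓ CMP  NZCV=0010
1: ✓ SUBPL  r2←0xde
2: ✓ MOVPL  r3←0x60
3: ✓ MOVPL  r1←0x4e
4: ✓ CMP  NZCV=0010
5: ✓ SUBVC  r3←0xe8
6: ✓ MOVGT  r0←0x1e
7: ✓ MOVCS  r0←0x81

VAL = 0x81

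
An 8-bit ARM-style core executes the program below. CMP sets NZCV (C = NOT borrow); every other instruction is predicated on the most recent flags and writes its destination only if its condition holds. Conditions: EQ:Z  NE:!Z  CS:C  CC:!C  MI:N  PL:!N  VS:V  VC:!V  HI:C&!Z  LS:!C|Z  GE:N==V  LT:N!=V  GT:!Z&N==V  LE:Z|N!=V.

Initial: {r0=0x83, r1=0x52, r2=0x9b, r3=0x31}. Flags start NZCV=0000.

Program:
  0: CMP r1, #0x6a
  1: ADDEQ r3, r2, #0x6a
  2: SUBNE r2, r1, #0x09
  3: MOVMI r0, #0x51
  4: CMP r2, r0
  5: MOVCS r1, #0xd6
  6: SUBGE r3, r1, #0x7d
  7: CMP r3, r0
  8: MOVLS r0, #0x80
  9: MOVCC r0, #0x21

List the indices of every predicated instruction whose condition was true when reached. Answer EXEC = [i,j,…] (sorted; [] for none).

EXEC = [2,3,8,9]

0: ✓ CMP  NZCV=1000
1: · ADDEQ
2: ✓ SUBNE  r2←0x49
3: ✓ MOVMI  r0←0x51
4: ✓ CMP  NZCV=1000
5: · MOVCS
6: · SUBGE
7: ✓ CMP  NZCV=1000
8: ✓ MOVLS  r0←0x80
9: ✓ MOVCC  r0←0x21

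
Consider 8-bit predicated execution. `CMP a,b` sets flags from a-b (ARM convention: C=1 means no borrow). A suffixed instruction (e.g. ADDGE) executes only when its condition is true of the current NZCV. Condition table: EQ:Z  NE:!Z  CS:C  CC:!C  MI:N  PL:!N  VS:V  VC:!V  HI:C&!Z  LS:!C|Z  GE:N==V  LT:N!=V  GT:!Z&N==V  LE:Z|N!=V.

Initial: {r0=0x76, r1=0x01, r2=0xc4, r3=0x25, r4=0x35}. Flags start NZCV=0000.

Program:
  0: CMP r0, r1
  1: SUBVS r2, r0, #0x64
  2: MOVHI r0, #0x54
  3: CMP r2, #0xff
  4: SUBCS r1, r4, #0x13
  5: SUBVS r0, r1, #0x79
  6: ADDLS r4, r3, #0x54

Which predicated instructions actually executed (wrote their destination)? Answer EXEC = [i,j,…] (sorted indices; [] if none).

0: ✓ CMP  NZCV=0010
1: · SUBVS
2: ✓ MOVHI  r0←0x54
3: ✓ CMP  NZCV=1000
4: · SUBCS
5: · SUBVS
6: ✓ ADDLS  r4←0x79

EXEC = [2,6]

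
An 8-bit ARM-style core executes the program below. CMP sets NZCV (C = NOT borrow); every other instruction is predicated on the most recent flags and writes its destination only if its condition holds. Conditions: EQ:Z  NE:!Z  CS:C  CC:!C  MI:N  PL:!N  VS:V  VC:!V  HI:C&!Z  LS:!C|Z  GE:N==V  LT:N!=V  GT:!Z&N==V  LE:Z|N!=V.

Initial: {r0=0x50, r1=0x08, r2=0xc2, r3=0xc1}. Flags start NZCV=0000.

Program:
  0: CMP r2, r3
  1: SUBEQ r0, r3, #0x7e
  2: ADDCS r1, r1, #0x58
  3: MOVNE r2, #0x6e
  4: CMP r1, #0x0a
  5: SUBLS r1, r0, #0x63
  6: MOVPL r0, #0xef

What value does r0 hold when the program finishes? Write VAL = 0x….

[0] flags=0010 → (cmp)
[1] flags=0010 EQ?F → skip
[2] flags=0010 CS?T → r1=0x60
[3] flags=0010 NE?T → r2=0x6e
[4] flags=0010 → (cmp)
[5] flags=0010 LS?F → skip
[6] flags=0010 PL?T → r0=0xef

VAL = 0xef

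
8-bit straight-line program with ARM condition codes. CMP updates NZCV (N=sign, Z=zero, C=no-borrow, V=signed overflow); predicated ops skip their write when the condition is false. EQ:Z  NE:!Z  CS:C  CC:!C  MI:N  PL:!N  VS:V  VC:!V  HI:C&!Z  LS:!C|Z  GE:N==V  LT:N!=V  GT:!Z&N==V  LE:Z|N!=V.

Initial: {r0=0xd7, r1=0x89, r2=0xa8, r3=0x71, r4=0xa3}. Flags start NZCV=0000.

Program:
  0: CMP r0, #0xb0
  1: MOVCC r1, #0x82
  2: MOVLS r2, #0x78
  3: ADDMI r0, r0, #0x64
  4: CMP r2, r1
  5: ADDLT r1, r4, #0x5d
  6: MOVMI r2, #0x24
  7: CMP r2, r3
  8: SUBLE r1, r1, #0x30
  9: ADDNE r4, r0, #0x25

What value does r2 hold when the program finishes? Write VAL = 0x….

0: ✓ CMP  NZCV=0010
1: · MOVCC
2: · MOVLS
3: · ADDMI
4: ✓ CMP  NZCV=0010
5: · ADDLT
6: · MOVMI
7: ✓ CMP  NZCV=0011
8: ✓ SUBLE  r1←0x59
9: ✓ ADDNE  r4←0xfc

VAL = 0xa8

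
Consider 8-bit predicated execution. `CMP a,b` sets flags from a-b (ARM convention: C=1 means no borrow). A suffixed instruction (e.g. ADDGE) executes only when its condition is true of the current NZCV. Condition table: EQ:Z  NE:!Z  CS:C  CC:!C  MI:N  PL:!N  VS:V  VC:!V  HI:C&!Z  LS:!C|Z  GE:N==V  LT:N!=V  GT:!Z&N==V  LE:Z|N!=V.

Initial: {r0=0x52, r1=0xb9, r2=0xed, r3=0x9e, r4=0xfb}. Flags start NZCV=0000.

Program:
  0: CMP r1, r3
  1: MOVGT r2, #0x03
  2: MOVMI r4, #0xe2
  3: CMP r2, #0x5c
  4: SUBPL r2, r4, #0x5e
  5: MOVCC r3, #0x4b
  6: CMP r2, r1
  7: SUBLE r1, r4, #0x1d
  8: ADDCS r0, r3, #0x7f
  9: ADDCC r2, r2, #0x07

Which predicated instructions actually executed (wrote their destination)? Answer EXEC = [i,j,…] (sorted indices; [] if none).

EXEC = [1,5,9]

[0] flags=0010 → (cmp)
[1] flags=0010 GT?T → r2=0x03
[2] flags=0010 MI?F → skip
[3] flags=1000 → (cmp)
[4] flags=1000 PL?F → skip
[5] flags=1000 CC?T → r3=0x4b
[6] flags=0000 → (cmp)
[7] flags=0000 LE?F → skip
[8] flags=0000 CS?F → skip
[9] flags=0000 CC?T → r2=0x0a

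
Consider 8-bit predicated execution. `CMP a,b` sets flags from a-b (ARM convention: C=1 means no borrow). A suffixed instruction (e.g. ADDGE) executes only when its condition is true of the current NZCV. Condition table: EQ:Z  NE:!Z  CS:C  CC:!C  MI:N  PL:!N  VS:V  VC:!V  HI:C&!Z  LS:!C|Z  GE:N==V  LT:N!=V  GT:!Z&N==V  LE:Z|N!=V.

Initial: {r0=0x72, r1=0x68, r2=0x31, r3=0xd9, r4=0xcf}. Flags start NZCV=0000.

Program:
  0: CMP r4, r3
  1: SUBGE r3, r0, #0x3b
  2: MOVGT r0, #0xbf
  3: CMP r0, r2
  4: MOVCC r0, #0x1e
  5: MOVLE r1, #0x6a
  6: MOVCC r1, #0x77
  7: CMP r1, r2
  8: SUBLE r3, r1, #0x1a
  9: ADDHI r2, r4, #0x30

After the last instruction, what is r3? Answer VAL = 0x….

VAL = 0xd9

0: ✓ CMP  NZCV=1000
1: · SUBGE
2: · MOVGT
3: ✓ CMP  NZCV=0010
4: · MOVCC
5: · MOVLE
6: · MOVCC
7: ✓ CMP  NZCV=0010
8: · SUBLE
9: ✓ ADDHI  r2←0xff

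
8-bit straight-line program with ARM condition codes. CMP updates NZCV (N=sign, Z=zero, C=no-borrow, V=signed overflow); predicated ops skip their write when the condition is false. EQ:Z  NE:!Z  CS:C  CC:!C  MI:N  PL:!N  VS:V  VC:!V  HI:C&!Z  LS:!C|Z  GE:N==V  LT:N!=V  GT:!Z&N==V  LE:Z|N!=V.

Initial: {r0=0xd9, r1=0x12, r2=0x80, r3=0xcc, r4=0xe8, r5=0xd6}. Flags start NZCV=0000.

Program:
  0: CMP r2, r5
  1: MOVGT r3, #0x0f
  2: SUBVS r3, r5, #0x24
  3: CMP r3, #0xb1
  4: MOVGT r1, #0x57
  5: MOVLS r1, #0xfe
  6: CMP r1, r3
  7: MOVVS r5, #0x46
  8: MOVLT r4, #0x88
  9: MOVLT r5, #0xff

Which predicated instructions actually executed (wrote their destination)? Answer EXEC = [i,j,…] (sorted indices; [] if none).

EXEC = [4,7]

0: ✓ CMP  NZCV=1000
1: · MOVGT
2: · SUBVS
3: ✓ CMP  NZCV=0010
4: ✓ MOVGT  r1←0x57
5: · MOVLS
6: ✓ CMP  NZCV=1001
7: ✓ MOVVS  r5←0x46
8: · MOVLT
9: · MOVLT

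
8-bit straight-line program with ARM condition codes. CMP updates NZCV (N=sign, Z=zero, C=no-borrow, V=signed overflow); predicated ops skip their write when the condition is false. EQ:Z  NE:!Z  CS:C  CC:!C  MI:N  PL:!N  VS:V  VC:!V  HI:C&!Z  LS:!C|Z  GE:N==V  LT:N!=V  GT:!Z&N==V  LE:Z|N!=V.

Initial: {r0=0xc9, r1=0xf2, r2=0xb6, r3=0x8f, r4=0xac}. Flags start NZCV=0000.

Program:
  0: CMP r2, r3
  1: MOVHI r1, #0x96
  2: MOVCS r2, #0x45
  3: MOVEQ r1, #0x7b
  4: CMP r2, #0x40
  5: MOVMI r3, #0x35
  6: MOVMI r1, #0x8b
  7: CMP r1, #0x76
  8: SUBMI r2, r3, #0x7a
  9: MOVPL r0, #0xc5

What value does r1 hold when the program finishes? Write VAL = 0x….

[0] flags=0010 → (cmp)
[1] flags=0010 HI?T → r1=0x96
[2] flags=0010 CS?T → r2=0x45
[3] flags=0010 EQ?F → skip
[4] flags=0010 → (cmp)
[5] flags=0010 MI?F → skip
[6] flags=0010 MI?F → skip
[7] flags=0011 → (cmp)
[8] flags=0011 MI?F → skip
[9] flags=0011 PL?T → r0=0xc5

VAL = 0x96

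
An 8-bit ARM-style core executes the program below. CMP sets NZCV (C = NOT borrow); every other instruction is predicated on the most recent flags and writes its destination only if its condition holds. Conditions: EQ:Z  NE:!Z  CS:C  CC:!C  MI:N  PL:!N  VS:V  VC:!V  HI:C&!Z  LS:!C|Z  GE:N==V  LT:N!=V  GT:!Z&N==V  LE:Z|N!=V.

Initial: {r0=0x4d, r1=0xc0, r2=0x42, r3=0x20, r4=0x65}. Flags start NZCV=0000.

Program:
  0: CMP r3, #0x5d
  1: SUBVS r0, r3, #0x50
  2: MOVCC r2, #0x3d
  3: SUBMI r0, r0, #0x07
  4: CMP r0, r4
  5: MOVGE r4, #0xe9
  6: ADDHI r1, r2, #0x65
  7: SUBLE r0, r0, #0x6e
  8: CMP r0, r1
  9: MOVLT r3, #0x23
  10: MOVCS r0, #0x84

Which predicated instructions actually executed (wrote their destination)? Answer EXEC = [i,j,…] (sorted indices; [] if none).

EXEC = [2,3,7,10]

0: ✓ CMP  NZCV=1000
1: · SUBVS
2: ✓ MOVCC  r2←0x3d
3: ✓ SUBMI  r0←0x46
4: ✓ CMP  NZCV=1000
5: · MOVGE
6: · ADDHI
7: ✓ SUBLE  r0←0xd8
8: ✓ CMP  NZCV=0010
9: · MOVLT
10: ✓ MOVCS  r0←0x84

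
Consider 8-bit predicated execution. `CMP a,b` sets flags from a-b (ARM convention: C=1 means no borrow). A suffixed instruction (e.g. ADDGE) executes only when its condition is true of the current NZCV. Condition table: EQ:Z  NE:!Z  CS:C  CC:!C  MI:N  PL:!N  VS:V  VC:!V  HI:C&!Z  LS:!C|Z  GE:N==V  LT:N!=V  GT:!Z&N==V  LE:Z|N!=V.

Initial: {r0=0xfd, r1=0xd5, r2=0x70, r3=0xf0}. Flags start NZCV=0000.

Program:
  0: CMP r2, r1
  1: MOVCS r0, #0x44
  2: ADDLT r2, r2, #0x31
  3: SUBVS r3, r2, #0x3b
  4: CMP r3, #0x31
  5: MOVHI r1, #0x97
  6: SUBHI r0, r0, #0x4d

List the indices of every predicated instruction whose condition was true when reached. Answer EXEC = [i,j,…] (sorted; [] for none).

EXEC = [3,5,6]

[0] flags=1001 → (cmp)
[1] flags=1001 CS?F → skip
[2] flags=1001 LT?F → skip
[3] flags=1001 VS?T → r3=0x35
[4] flags=0010 → (cmp)
[5] flags=0010 HI?T → r1=0x97
[6] flags=0010 HI?T → r0=0xb0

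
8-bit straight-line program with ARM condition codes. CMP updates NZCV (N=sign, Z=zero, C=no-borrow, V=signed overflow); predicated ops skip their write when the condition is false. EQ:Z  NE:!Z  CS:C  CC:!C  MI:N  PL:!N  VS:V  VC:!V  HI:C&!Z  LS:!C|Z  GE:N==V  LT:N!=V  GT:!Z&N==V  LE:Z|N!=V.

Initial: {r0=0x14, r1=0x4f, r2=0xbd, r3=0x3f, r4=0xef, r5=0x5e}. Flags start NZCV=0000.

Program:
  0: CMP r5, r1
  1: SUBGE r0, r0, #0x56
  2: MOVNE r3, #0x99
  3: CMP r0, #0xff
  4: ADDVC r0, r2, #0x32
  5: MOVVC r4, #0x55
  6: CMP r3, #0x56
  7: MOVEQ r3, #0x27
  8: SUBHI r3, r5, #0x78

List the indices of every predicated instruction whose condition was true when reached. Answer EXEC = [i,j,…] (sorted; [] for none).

EXEC = [1,2,4,5,8]

0: ✓ CMP  NZCV=0010
1: ✓ SUBGE  r0←0xbe
2: ✓ MOVNE  r3←0x99
3: ✓ CMP  NZCV=1000
4: ✓ ADDVC  r0←0xef
5: ✓ MOVVC  r4←0x55
6: ✓ CMP  NZCV=0011
7: · MOVEQ
8: ✓ SUBHI  r3←0xe6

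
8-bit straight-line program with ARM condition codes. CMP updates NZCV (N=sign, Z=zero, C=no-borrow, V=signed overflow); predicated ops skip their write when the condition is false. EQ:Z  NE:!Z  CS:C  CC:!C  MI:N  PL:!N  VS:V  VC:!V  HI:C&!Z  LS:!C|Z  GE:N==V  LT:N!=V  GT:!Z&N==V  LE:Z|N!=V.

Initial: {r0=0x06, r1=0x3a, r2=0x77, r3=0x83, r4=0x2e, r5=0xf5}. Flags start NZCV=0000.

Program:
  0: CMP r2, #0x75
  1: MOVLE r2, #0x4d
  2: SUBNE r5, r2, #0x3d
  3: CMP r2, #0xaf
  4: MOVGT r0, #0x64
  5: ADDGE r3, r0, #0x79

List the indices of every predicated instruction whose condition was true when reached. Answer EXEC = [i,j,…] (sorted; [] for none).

[0] flags=0010 → (cmp)
[1] flags=0010 LE?F → skip
[2] flags=0010 NE?T → r5=0x3a
[3] flags=1001 → (cmp)
[4] flags=1001 GT?T → r0=0x64
[5] flags=1001 GE?T → r3=0xdd

EXEC = [2,4,5]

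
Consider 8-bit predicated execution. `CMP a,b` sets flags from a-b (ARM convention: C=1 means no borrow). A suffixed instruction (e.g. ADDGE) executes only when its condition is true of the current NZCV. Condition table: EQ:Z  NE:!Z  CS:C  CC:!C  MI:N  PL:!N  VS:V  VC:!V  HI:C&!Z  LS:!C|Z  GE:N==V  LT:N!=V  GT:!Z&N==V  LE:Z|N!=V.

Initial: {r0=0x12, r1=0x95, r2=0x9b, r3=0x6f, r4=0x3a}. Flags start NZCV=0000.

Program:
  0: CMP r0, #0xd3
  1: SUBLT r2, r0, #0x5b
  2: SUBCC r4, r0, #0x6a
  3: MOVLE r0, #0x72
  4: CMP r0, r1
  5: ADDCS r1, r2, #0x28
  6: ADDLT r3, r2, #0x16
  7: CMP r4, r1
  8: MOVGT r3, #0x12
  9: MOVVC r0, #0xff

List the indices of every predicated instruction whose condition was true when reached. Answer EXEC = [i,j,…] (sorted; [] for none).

0: ✓ CMP  NZCV=0000
1: · SUBLT
2: ✓ SUBCC  r4←0xa8
3: · MOVLE
4: ✓ CMP  NZCV=0000
5: · ADDCS
6: · ADDLT
7: ✓ CMP  NZCV=0010
8: ✓ MOVGT  r3←0x12
9: ✓ MOVVC  r0←0xff

EXEC = [2,8,9]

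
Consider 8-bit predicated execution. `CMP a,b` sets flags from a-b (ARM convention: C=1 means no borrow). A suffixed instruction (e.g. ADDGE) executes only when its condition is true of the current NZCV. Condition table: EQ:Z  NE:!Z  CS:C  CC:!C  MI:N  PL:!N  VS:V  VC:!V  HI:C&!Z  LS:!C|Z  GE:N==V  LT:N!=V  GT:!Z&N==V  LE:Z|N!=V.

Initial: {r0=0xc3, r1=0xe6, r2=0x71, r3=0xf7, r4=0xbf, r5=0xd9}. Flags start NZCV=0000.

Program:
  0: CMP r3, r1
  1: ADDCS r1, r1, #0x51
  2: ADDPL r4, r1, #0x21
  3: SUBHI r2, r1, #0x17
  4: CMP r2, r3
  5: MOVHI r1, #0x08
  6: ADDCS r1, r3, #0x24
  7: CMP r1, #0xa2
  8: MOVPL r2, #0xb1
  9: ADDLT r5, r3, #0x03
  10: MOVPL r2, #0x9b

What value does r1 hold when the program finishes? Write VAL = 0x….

[0] flags=0010 → (cmp)
[1] flags=0010 CS?T → r1=0x37
[2] flags=0010 PL?T → r4=0x58
[3] flags=0010 HI?T → r2=0x20
[4] flags=0000 → (cmp)
[5] flags=0000 HI?F → skip
[6] flags=0000 CS?F → skip
[7] flags=1001 → (cmp)
[8] flags=1001 PL?F → skip
[9] flags=1001 LT?F → skip
[10] flags=1001 PL?F → skip

VAL = 0x37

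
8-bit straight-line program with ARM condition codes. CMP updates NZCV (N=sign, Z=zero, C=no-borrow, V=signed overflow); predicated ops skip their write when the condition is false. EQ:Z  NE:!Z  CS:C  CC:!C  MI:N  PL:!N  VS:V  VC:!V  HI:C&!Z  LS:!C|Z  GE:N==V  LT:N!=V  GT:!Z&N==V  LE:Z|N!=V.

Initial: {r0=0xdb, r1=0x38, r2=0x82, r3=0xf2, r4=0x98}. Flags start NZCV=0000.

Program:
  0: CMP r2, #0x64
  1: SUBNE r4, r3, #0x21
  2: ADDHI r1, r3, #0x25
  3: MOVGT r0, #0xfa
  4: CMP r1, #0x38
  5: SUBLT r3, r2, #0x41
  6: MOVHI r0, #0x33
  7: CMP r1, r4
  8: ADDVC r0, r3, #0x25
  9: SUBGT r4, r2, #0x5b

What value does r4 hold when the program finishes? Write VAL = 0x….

[0] flags=0011 → (cmp)
[1] flags=0011 NE?T → r4=0xd1
[2] flags=0011 HI?T → r1=0x17
[3] flags=0011 GT?F → skip
[4] flags=1000 → (cmp)
[5] flags=1000 LT?T → r3=0x41
[6] flags=1000 HI?F → skip
[7] flags=0000 → (cmp)
[8] flags=0000 VC?T → r0=0x66
[9] flags=0000 GT?T → r4=0x27

VAL = 0x27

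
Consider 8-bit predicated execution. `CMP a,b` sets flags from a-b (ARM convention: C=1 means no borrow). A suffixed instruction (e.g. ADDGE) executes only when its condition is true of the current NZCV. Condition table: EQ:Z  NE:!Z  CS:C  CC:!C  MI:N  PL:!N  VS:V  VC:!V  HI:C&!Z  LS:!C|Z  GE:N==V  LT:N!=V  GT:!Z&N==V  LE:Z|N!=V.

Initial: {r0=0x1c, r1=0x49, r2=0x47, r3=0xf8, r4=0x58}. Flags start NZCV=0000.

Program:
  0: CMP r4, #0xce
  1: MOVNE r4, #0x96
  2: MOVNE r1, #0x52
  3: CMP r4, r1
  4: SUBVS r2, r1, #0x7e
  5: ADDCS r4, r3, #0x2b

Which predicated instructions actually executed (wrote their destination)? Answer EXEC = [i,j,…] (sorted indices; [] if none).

0: ✓ CMP  NZCV=1001
1: ✓ MOVNE  r4←0x96
2: ✓ MOVNE  r1←0x52
3: ✓ CMP  NZCV=0011
4: ✓ SUBVS  r2←0xd4
5: ✓ ADDCS  r4←0x23

EXEC = [1,2,4,5]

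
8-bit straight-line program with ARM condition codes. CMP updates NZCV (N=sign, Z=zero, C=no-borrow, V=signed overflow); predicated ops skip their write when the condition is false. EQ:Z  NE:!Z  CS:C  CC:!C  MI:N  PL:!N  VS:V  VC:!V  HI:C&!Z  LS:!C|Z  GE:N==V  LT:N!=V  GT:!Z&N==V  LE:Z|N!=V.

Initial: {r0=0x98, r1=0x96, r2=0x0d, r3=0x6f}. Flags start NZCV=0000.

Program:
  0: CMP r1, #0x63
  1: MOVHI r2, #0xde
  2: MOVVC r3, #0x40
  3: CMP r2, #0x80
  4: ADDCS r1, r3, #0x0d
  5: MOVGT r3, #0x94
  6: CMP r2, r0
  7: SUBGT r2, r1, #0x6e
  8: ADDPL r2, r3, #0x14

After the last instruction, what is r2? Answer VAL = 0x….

0: ✓ CMP  NZCV=0011
1: ✓ MOVHI  r2←0xde
2: · MOVVC
3: ✓ CMP  NZCV=0010
4: ✓ ADDCS  r1←0x7c
5: ✓ MOVGT  r3←0x94
6: ✓ CMP  NZCV=0010
7: ✓ SUBGT  r2←0x0e
8: ✓ ADDPL  r2←0xa8

VAL = 0xa8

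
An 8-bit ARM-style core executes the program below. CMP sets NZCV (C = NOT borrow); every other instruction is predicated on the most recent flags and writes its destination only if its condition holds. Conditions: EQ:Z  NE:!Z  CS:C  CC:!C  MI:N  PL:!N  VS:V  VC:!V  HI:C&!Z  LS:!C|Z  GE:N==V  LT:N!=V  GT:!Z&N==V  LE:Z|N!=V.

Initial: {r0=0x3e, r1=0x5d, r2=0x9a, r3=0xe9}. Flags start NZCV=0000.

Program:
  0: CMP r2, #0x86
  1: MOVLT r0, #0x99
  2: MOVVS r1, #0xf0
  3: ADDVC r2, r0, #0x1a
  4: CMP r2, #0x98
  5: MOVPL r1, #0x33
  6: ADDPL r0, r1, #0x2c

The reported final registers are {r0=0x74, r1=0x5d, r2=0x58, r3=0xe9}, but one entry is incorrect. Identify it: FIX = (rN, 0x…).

FIX = (r0, 0x3e)

[0] flags=0010 → (cmp)
[1] flags=0010 LT?F → skip
[2] flags=0010 VS?F → skip
[3] flags=0010 VC?T → r2=0x58
[4] flags=1001 → (cmp)
[5] flags=1001 PL?F → skip
[6] flags=1001 PL?F → skip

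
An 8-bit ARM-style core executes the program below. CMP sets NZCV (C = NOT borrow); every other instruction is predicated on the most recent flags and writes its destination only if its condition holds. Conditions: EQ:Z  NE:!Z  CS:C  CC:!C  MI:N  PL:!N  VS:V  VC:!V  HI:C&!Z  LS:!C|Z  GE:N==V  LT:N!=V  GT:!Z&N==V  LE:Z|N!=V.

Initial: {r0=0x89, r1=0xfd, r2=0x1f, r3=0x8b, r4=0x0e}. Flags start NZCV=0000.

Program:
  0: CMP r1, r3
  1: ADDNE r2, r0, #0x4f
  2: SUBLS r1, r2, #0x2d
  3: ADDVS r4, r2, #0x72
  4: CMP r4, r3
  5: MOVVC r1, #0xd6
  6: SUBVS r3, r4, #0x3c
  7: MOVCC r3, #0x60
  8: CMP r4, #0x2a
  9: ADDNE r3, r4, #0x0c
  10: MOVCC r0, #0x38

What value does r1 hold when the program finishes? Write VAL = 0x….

VAL = 0xfd

0: ✓ CMP  NZCV=0010
1: ✓ ADDNE  r2←0xd8
2: · SUBLS
3: · ADDVS
4: ✓ CMP  NZCV=1001
5: · MOVVC
6: ✓ SUBVS  r3←0xd2
7: ✓ MOVCC  r3←0x60
8: ✓ CMP  NZCV=1000
9: ✓ ADDNE  r3←0x1a
10: ✓ MOVCC  r0←0x38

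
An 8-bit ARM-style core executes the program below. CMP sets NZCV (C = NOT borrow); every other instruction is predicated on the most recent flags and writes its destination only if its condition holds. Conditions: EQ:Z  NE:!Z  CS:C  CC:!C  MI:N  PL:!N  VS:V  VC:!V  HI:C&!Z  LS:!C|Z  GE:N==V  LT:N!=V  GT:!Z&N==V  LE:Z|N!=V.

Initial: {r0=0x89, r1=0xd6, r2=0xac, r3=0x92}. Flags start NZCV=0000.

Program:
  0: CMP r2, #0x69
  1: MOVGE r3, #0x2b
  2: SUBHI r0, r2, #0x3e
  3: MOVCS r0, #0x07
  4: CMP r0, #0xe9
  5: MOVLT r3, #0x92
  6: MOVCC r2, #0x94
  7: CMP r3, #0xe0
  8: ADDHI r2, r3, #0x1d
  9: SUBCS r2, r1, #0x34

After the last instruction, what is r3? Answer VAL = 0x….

VAL = 0x92

[0] flags=0011 → (cmp)
[1] flags=0011 GE?F → skip
[2] flags=0011 HI?T → r0=0x6e
[3] flags=0011 CS?T → r0=0x07
[4] flags=0000 → (cmp)
[5] flags=0000 LT?F → skip
[6] flags=0000 CC?T → r2=0x94
[7] flags=1000 → (cmp)
[8] flags=1000 HI?F → skip
[9] flags=1000 CS?F → skip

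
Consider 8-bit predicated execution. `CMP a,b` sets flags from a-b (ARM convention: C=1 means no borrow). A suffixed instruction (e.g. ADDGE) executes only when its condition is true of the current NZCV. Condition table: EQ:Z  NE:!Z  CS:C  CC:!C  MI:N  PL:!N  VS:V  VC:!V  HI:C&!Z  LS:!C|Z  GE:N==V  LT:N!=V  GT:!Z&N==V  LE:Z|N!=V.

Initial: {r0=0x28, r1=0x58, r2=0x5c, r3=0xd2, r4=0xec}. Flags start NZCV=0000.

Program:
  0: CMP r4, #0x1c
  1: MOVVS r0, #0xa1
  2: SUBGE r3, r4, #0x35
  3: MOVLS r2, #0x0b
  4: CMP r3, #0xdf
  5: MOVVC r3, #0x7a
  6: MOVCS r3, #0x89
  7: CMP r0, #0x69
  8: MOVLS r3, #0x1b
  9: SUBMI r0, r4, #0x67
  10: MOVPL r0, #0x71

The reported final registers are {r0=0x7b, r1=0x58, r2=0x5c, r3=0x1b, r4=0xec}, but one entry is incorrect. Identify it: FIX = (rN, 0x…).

FIX = (r0, 0x85)

[0] flags=1010 → (cmp)
[1] flags=1010 VS?F → skip
[2] flags=1010 GE?F → skip
[3] flags=1010 LS?F → skip
[4] flags=1000 → (cmp)
[5] flags=1000 VC?T → r3=0x7a
[6] flags=1000 CS?F → skip
[7] flags=1000 → (cmp)
[8] flags=1000 LS?T → r3=0x1b
[9] flags=1000 MI?T → r0=0x85
[10] flags=1000 PL?F → skip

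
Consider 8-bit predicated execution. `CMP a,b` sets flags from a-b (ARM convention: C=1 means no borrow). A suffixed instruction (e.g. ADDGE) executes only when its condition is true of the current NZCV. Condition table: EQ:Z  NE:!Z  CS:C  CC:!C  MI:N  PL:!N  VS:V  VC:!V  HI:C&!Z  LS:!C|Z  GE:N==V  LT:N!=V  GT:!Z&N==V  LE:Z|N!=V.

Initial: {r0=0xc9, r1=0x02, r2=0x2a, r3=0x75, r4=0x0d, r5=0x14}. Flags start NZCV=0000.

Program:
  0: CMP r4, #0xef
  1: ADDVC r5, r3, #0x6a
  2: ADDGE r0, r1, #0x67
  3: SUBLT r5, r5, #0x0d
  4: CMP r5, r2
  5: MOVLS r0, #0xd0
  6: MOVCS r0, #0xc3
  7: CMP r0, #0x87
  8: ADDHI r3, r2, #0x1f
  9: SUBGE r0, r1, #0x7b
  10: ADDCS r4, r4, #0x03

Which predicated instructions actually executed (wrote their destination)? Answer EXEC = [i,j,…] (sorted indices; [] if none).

[0] flags=0000 → (cmp)
[1] flags=0000 VC?T → r5=0xdf
[2] flags=0000 GE?T → r0=0x69
[3] flags=0000 LT?F → skip
[4] flags=1010 → (cmp)
[5] flags=1010 LS?F → skip
[6] flags=1010 CS?T → r0=0xc3
[7] flags=0010 → (cmp)
[8] flags=0010 HI?T → r3=0x49
[9] flags=0010 GE?T → r0=0x87
[10] flags=0010 CS?T → r4=0x10

EXEC = [1,2,6,8,9,10]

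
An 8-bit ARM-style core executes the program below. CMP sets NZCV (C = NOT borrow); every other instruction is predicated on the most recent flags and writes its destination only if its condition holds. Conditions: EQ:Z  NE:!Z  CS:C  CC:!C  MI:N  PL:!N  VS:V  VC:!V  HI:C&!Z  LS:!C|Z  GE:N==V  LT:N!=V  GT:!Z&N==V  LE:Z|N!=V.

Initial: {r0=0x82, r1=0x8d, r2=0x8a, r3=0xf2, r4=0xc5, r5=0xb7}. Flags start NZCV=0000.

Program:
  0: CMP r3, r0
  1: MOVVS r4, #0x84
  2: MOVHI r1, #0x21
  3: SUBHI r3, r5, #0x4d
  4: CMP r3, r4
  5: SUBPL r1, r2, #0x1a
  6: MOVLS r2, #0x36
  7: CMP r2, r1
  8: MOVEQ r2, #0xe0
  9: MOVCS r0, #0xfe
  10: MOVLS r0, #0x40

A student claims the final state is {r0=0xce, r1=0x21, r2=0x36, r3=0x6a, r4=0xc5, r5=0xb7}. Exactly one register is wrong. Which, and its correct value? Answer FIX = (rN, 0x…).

0: ✓ CMP  NZCV=0010
1: · MOVVS
2: ✓ MOVHI  r1←0x21
3: ✓ SUBHI  r3←0x6a
4: ✓ CMP  NZCV=1001
5: · SUBPL
6: ✓ MOVLS  r2←0x36
7: ✓ CMP  NZCV=0010
8: · MOVEQ
9: ✓ MOVCS  r0←0xfe
10: · MOVLS

FIX = (r0, 0xfe)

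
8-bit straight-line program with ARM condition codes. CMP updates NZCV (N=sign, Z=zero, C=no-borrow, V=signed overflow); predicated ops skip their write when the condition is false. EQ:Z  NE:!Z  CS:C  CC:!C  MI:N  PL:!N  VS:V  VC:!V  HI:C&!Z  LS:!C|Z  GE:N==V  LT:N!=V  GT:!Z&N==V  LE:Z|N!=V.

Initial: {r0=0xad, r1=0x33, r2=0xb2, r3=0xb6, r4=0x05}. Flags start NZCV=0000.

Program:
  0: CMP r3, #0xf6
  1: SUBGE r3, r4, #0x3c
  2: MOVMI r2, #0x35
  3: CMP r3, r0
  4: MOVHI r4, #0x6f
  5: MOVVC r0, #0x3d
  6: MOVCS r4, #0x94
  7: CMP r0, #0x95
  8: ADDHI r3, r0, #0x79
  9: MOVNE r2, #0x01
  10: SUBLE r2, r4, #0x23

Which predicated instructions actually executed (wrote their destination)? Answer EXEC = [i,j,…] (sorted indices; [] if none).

EXEC = [2,4,5,6,9]

[0] flags=1000 → (cmp)
[1] flags=1000 GE?F → skip
[2] flags=1000 MI?T → r2=0x35
[3] flags=0010 → (cmp)
[4] flags=0010 HI?T → r4=0x6f
[5] flags=0010 VC?T → r0=0x3d
[6] flags=0010 CS?T → r4=0x94
[7] flags=1001 → (cmp)
[8] flags=1001 HI?F → skip
[9] flags=1001 NE?T → r2=0x01
[10] flags=1001 LE?F → skip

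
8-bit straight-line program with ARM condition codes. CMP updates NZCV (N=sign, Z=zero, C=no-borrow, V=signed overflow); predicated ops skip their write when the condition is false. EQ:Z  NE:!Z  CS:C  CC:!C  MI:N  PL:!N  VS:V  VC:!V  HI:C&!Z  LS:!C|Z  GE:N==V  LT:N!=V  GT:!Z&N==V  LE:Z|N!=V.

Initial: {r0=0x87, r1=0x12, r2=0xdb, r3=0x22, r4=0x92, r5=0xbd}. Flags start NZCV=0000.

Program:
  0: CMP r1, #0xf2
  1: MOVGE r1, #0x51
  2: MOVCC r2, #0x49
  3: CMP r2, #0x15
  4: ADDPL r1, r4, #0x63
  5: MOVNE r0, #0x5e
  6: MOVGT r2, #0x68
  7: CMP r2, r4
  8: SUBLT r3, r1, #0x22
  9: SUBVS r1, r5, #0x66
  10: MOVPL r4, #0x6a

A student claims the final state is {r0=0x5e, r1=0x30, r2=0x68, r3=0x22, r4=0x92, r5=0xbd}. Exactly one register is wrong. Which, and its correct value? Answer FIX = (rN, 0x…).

FIX = (r1, 0x57)

[0] flags=0000 → (cmp)
[1] flags=0000 GE?T → r1=0x51
[2] flags=0000 CC?T → r2=0x49
[3] flags=0010 → (cmp)
[4] flags=0010 PL?T → r1=0xf5
[5] flags=0010 NE?T → r0=0x5e
[6] flags=0010 GT?T → r2=0x68
[7] flags=1001 → (cmp)
[8] flags=1001 LT?F → skip
[9] flags=1001 VS?T → r1=0x57
[10] flags=1001 PL?F → skip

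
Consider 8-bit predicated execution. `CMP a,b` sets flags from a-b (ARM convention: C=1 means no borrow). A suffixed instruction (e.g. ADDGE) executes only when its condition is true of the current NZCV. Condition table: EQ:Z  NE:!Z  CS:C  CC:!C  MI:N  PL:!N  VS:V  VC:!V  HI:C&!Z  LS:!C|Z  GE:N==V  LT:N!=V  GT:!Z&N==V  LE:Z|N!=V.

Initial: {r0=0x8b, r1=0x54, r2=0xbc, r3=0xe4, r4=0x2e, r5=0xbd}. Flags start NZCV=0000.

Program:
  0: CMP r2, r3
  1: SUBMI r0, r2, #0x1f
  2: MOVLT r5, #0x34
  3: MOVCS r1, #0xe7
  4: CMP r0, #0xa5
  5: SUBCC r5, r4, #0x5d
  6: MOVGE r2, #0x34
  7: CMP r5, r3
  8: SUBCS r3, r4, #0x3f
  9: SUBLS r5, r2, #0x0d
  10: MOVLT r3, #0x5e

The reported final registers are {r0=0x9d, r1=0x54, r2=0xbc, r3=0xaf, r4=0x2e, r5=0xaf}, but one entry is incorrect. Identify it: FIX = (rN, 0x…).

0: ✓ CMP  NZCV=1000
1: ✓ SUBMI  r0←0x9d
2: ✓ MOVLT  r5←0x34
3: · MOVCS
4: ✓ CMP  NZCV=1000
5: ✓ SUBCC  r5←0xd1
6: · MOVGE
7: ✓ CMP  NZCV=1000
8: · SUBCS
9: ✓ SUBLS  r5←0xaf
10: ✓ MOVLT  r3←0x5e

FIX = (r3, 0x5e)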